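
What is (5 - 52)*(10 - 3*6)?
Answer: 376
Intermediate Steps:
(5 - 52)*(10 - 3*6) = -47*(10 - 1*18) = -47*(10 - 18) = -47*(-8) = 376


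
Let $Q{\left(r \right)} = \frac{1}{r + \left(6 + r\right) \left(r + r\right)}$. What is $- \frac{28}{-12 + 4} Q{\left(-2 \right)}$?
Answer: $- \frac{7}{36} \approx -0.19444$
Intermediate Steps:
$Q{\left(r \right)} = \frac{1}{r + 2 r \left(6 + r\right)}$ ($Q{\left(r \right)} = \frac{1}{r + \left(6 + r\right) 2 r} = \frac{1}{r + 2 r \left(6 + r\right)}$)
$- \frac{28}{-12 + 4} Q{\left(-2 \right)} = - \frac{28}{-12 + 4} \frac{1}{\left(-2\right) \left(13 + 2 \left(-2\right)\right)} = - \frac{28}{-8} \left(- \frac{1}{2 \left(13 - 4\right)}\right) = \left(-28\right) \left(- \frac{1}{8}\right) \left(- \frac{1}{2 \cdot 9}\right) = \frac{7 \left(\left(- \frac{1}{2}\right) \frac{1}{9}\right)}{2} = \frac{7}{2} \left(- \frac{1}{18}\right) = - \frac{7}{36}$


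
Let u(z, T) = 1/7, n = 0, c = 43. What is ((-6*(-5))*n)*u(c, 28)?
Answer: 0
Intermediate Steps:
u(z, T) = ⅐
((-6*(-5))*n)*u(c, 28) = (-6*(-5)*0)*(⅐) = (-1*(-30)*0)*(⅐) = (30*0)*(⅐) = 0*(⅐) = 0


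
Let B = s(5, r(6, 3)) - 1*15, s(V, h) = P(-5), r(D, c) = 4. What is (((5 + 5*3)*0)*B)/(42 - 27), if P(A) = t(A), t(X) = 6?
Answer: 0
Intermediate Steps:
P(A) = 6
s(V, h) = 6
B = -9 (B = 6 - 1*15 = 6 - 15 = -9)
(((5 + 5*3)*0)*B)/(42 - 27) = (((5 + 5*3)*0)*(-9))/(42 - 27) = (((5 + 15)*0)*(-9))/15 = ((20*0)*(-9))*(1/15) = (0*(-9))*(1/15) = 0*(1/15) = 0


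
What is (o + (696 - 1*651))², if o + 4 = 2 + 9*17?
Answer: 38416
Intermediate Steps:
o = 151 (o = -4 + (2 + 9*17) = -4 + (2 + 153) = -4 + 155 = 151)
(o + (696 - 1*651))² = (151 + (696 - 1*651))² = (151 + (696 - 651))² = (151 + 45)² = 196² = 38416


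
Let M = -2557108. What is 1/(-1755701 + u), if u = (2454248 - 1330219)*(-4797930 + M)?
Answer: -1/8267277763803 ≈ -1.2096e-13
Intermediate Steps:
u = -8267276008102 (u = (2454248 - 1330219)*(-4797930 - 2557108) = 1124029*(-7355038) = -8267276008102)
1/(-1755701 + u) = 1/(-1755701 - 8267276008102) = 1/(-8267277763803) = -1/8267277763803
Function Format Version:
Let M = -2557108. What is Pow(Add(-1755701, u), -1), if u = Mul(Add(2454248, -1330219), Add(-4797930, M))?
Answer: Rational(-1, 8267277763803) ≈ -1.2096e-13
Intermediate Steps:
u = -8267276008102 (u = Mul(Add(2454248, -1330219), Add(-4797930, -2557108)) = Mul(1124029, -7355038) = -8267276008102)
Pow(Add(-1755701, u), -1) = Pow(Add(-1755701, -8267276008102), -1) = Pow(-8267277763803, -1) = Rational(-1, 8267277763803)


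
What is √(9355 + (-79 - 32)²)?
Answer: 2*√5419 ≈ 147.23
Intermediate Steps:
√(9355 + (-79 - 32)²) = √(9355 + (-111)²) = √(9355 + 12321) = √21676 = 2*√5419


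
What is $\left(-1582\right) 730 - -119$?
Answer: $-1154741$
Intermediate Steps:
$\left(-1582\right) 730 - -119 = -1154860 + \left(-7 + 126\right) = -1154860 + 119 = -1154741$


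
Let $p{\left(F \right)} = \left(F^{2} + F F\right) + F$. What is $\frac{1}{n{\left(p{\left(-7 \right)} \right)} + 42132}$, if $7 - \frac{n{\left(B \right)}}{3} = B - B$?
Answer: $\frac{1}{42153} \approx 2.3723 \cdot 10^{-5}$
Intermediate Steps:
$p{\left(F \right)} = F + 2 F^{2}$ ($p{\left(F \right)} = \left(F^{2} + F^{2}\right) + F = 2 F^{2} + F = F + 2 F^{2}$)
$n{\left(B \right)} = 21$ ($n{\left(B \right)} = 21 - 3 \left(B - B\right) = 21 - 0 = 21 + 0 = 21$)
$\frac{1}{n{\left(p{\left(-7 \right)} \right)} + 42132} = \frac{1}{21 + 42132} = \frac{1}{42153}$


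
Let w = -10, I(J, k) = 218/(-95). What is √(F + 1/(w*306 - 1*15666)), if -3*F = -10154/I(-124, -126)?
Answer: 37*I*√4488721054554/2041134 ≈ 38.405*I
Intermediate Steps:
I(J, k) = -218/95 (I(J, k) = 218*(-1/95) = -218/95)
F = -482315/327 (F = -(-10154)/(3*(-218/95)) = -(-10154)*(-95)/(3*218) = -⅓*482315/109 = -482315/327 ≈ -1475.0)
√(F + 1/(w*306 - 1*15666)) = √(-482315/327 + 1/(-10*306 - 1*15666)) = √(-482315/327 + 1/(-3060 - 15666)) = √(-482315/327 + 1/(-18726)) = √(-482315/327 - 1/18726) = √(-3010610339/2041134) = 37*I*√4488721054554/2041134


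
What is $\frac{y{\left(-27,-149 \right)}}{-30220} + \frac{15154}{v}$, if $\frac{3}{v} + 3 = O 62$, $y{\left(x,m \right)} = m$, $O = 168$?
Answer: $\frac{1589557917629}{30220} \approx 5.26 \cdot 10^{7}$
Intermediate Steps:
$v = \frac{1}{3471}$ ($v = \frac{3}{-3 + 168 \cdot 62} = \frac{3}{-3 + 10416} = \frac{3}{10413} = 3 \cdot \frac{1}{10413} = \frac{1}{3471} \approx 0.0002881$)
$\frac{y{\left(-27,-149 \right)}}{-30220} + \frac{15154}{v} = - \frac{149}{-30220} + 15154 \frac{1}{\frac{1}{3471}} = \left(-149\right) \left(- \frac{1}{30220}\right) + 15154 \cdot 3471 = \frac{149}{30220} + 52599534 = \frac{1589557917629}{30220}$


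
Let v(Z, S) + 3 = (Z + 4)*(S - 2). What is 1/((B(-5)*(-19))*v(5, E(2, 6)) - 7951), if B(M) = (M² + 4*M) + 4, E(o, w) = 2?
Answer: -1/7438 ≈ -0.00013444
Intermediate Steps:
v(Z, S) = -3 + (-2 + S)*(4 + Z) (v(Z, S) = -3 + (Z + 4)*(S - 2) = -3 + (4 + Z)*(-2 + S) = -3 + (-2 + S)*(4 + Z))
B(M) = 4 + M² + 4*M
1/((B(-5)*(-19))*v(5, E(2, 6)) - 7951) = 1/(((4 + (-5)² + 4*(-5))*(-19))*(-11 - 2*5 + 4*2 + 2*5) - 7951) = 1/(((4 + 25 - 20)*(-19))*(-11 - 10 + 8 + 10) - 7951) = 1/((9*(-19))*(-3) - 7951) = 1/(-171*(-3) - 7951) = 1/(513 - 7951) = 1/(-7438) = -1/7438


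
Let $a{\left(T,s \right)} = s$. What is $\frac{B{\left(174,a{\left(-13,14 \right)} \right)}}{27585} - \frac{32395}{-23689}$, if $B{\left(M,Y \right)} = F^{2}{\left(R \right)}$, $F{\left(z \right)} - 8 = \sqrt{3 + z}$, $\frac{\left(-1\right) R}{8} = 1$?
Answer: $\frac{895013726}{653461065} + \frac{16 i \sqrt{5}}{27585} \approx 1.3697 + 0.001297 i$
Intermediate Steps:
$R = -8$ ($R = \left(-8\right) 1 = -8$)
$F{\left(z \right)} = 8 + \sqrt{3 + z}$
$B{\left(M,Y \right)} = \left(8 + i \sqrt{5}\right)^{2}$ ($B{\left(M,Y \right)} = \left(8 + \sqrt{3 - 8}\right)^{2} = \left(8 + \sqrt{-5}\right)^{2} = \left(8 + i \sqrt{5}\right)^{2}$)
$\frac{B{\left(174,a{\left(-13,14 \right)} \right)}}{27585} - \frac{32395}{-23689} = \frac{\left(8 + i \sqrt{5}\right)^{2}}{27585} - \frac{32395}{-23689} = \left(8 + i \sqrt{5}\right)^{2} \cdot \frac{1}{27585} - - \frac{32395}{23689} = \frac{\left(8 + i \sqrt{5}\right)^{2}}{27585} + \frac{32395}{23689} = \frac{32395}{23689} + \frac{\left(8 + i \sqrt{5}\right)^{2}}{27585}$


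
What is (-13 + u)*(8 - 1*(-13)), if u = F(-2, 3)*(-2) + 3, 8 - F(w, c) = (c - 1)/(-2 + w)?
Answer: -567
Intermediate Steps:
F(w, c) = 8 - (-1 + c)/(-2 + w) (F(w, c) = 8 - (c - 1)/(-2 + w) = 8 - (-1 + c)/(-2 + w))
u = -14 (u = ((-15 - 1*3 + 8*(-2))/(-2 - 2))*(-2) + 3 = ((-15 - 3 - 16)/(-4))*(-2) + 3 = -1/4*(-34)*(-2) + 3 = (17/2)*(-2) + 3 = -17 + 3 = -14)
(-13 + u)*(8 - 1*(-13)) = (-13 - 14)*(8 - 1*(-13)) = -27*(8 + 13) = -27*21 = -567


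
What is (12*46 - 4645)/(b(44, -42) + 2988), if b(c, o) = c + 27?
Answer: -4093/3059 ≈ -1.3380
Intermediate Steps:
b(c, o) = 27 + c
(12*46 - 4645)/(b(44, -42) + 2988) = (12*46 - 4645)/((27 + 44) + 2988) = (552 - 4645)/(71 + 2988) = -4093/3059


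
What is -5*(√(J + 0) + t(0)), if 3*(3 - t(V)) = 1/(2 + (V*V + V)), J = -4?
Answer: -85/6 - 10*I ≈ -14.167 - 10.0*I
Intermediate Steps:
t(V) = 3 - 1/(3*(2 + V + V²)) (t(V) = 3 - 1/(3*(2 + (V*V + V))) = 3 - 1/(3*(2 + (V² + V))) = 3 - 1/(3*(2 + (V + V²))) = 3 - 1/(3*(2 + V + V²)))
-5*(√(J + 0) + t(0)) = -5*(√(-4 + 0) + (17/3 + 3*0 + 3*0²)/(2 + 0 + 0²)) = -5*(√(-4) + (17/3 + 0 + 3*0)/(2 + 0 + 0)) = -5*(2*I + (17/3 + 0 + 0)/2) = -5*(2*I + (½)*(17/3)) = -5*(2*I + 17/6) = -5*(17/6 + 2*I) = -85/6 - 10*I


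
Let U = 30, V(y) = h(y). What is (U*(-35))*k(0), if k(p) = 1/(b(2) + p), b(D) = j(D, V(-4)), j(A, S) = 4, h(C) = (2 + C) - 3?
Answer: -525/2 ≈ -262.50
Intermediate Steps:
h(C) = -1 + C
V(y) = -1 + y
b(D) = 4
k(p) = 1/(4 + p)
(U*(-35))*k(0) = (30*(-35))/(4 + 0) = -1050/4 = -1050*¼ = -525/2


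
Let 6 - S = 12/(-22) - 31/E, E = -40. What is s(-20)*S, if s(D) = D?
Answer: -2539/22 ≈ -115.41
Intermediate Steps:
S = 2539/440 (S = 6 - (12/(-22) - 31/(-40)) = 6 - (12*(-1/22) - 31*(-1/40)) = 6 - (-6/11 + 31/40) = 6 - 1*101/440 = 6 - 101/440 = 2539/440 ≈ 5.7705)
s(-20)*S = -20*2539/440 = -2539/22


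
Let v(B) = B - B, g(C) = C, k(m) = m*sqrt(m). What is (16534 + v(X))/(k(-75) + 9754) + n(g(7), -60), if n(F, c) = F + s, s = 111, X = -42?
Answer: 11437634774/95562391 + 6200250*I*sqrt(3)/95562391 ≈ 119.69 + 0.11238*I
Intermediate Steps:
k(m) = m**(3/2)
v(B) = 0
n(F, c) = 111 + F (n(F, c) = F + 111 = 111 + F)
(16534 + v(X))/(k(-75) + 9754) + n(g(7), -60) = (16534 + 0)/((-75)**(3/2) + 9754) + (111 + 7) = 16534/(-375*I*sqrt(3) + 9754) + 118 = 16534/(9754 - 375*I*sqrt(3)) + 118 = 118 + 16534/(9754 - 375*I*sqrt(3))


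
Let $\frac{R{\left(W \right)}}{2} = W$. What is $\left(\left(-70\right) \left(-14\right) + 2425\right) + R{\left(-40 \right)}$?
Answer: $3325$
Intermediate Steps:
$R{\left(W \right)} = 2 W$
$\left(\left(-70\right) \left(-14\right) + 2425\right) + R{\left(-40 \right)} = \left(\left(-70\right) \left(-14\right) + 2425\right) + 2 \left(-40\right) = \left(980 + 2425\right) - 80 = 3405 - 80 = 3325$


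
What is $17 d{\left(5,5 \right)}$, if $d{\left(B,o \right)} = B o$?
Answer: $425$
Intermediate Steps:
$17 d{\left(5,5 \right)} = 17 \cdot 5 \cdot 5 = 17 \cdot 25 = 425$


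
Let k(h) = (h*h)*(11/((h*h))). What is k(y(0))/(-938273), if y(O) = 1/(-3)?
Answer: -11/938273 ≈ -1.1724e-5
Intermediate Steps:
y(O) = -⅓
k(h) = 11 (k(h) = h²*(11/(h²)) = h²*(11/h²) = 11)
k(y(0))/(-938273) = 11/(-938273) = 11*(-1/938273) = -11/938273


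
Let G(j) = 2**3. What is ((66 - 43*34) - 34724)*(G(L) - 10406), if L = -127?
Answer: 375575760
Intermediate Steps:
G(j) = 8
((66 - 43*34) - 34724)*(G(L) - 10406) = ((66 - 43*34) - 34724)*(8 - 10406) = ((66 - 1462) - 34724)*(-10398) = (-1396 - 34724)*(-10398) = -36120*(-10398) = 375575760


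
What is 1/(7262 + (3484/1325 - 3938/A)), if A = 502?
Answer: 332575/2413425209 ≈ 0.00013780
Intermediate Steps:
1/(7262 + (3484/1325 - 3938/A)) = 1/(7262 + (3484/1325 - 3938/502)) = 1/(7262 + (3484*(1/1325) - 3938*1/502)) = 1/(7262 + (3484/1325 - 1969/251)) = 1/(7262 - 1734441/332575) = 1/(2413425209/332575) = 332575/2413425209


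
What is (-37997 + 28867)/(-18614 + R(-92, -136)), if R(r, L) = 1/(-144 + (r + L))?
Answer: 3396360/6924409 ≈ 0.49049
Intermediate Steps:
R(r, L) = 1/(-144 + L + r) (R(r, L) = 1/(-144 + (L + r)) = 1/(-144 + L + r))
(-37997 + 28867)/(-18614 + R(-92, -136)) = (-37997 + 28867)/(-18614 + 1/(-144 - 136 - 92)) = -9130/(-18614 + 1/(-372)) = -9130/(-18614 - 1/372) = -9130/(-6924409/372) = -9130*(-372/6924409) = 3396360/6924409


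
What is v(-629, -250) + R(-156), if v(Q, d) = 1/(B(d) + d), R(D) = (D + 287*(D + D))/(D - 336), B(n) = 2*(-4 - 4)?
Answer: 1988309/10906 ≈ 182.31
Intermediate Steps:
B(n) = -16 (B(n) = 2*(-8) = -16)
R(D) = 575*D/(-336 + D) (R(D) = (D + 287*(2*D))/(-336 + D) = (D + 574*D)/(-336 + D) = (575*D)/(-336 + D) = 575*D/(-336 + D))
v(Q, d) = 1/(-16 + d)
v(-629, -250) + R(-156) = 1/(-16 - 250) + 575*(-156)/(-336 - 156) = 1/(-266) + 575*(-156)/(-492) = -1/266 + 575*(-156)*(-1/492) = -1/266 + 7475/41 = 1988309/10906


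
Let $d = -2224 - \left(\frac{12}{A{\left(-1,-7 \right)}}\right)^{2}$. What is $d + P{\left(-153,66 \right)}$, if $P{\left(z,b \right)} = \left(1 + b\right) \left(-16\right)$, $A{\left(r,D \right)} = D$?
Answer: $- \frac{161648}{49} \approx -3298.9$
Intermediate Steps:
$P{\left(z,b \right)} = -16 - 16 b$
$d = - \frac{109120}{49}$ ($d = -2224 - \left(\frac{12}{-7}\right)^{2} = -2224 - \left(12 \left(- \frac{1}{7}\right)\right)^{2} = -2224 - \left(- \frac{12}{7}\right)^{2} = -2224 - \frac{144}{49} = - \frac{109120}{49} \approx -2226.9$)
$d + P{\left(-153,66 \right)} = - \frac{109120}{49} - 1072 = - \frac{161648}{49}$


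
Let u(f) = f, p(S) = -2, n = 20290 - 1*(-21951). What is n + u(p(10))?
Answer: 42239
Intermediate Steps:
n = 42241 (n = 20290 + 21951 = 42241)
n + u(p(10)) = 42241 - 2 = 42239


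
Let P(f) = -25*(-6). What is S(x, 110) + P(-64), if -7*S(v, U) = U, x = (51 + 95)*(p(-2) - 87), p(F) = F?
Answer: 940/7 ≈ 134.29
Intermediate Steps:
x = -12994 (x = (51 + 95)*(-2 - 87) = 146*(-89) = -12994)
P(f) = 150
S(v, U) = -U/7
S(x, 110) + P(-64) = -1/7*110 + 150 = -110/7 + 150 = 940/7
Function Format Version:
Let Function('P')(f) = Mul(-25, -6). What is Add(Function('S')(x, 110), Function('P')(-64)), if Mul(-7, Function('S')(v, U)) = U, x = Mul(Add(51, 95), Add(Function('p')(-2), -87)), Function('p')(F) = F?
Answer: Rational(940, 7) ≈ 134.29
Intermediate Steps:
x = -12994 (x = Mul(Add(51, 95), Add(-2, -87)) = Mul(146, -89) = -12994)
Function('P')(f) = 150
Function('S')(v, U) = Mul(Rational(-1, 7), U)
Add(Function('S')(x, 110), Function('P')(-64)) = Add(Mul(Rational(-1, 7), 110), 150) = Add(Rational(-110, 7), 150) = Rational(940, 7)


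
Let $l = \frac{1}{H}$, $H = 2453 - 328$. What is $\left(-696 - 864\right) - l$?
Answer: $- \frac{3315001}{2125} \approx -1560.0$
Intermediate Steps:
$H = 2125$
$l = \frac{1}{2125} \approx 0.00047059$
$\left(-696 - 864\right) - l = \left(-696 - 864\right) - \frac{1}{2125} = -1560 - \frac{1}{2125} = - \frac{3315001}{2125}$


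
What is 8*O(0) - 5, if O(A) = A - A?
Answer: -5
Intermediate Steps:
O(A) = 0
8*O(0) - 5 = 8*0 - 5 = 0 - 5 = -5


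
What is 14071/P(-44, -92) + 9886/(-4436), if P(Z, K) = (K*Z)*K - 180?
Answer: -936475753/413208964 ≈ -2.2663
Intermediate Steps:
P(Z, K) = -180 + Z*K² (P(Z, K) = Z*K² - 180 = -180 + Z*K²)
14071/P(-44, -92) + 9886/(-4436) = 14071/(-180 - 44*(-92)²) + 9886/(-4436) = 14071/(-180 - 44*8464) + 9886*(-1/4436) = 14071/(-180 - 372416) - 4943/2218 = 14071/(-372596) - 4943/2218 = 14071*(-1/372596) - 4943/2218 = -14071/372596 - 4943/2218 = -936475753/413208964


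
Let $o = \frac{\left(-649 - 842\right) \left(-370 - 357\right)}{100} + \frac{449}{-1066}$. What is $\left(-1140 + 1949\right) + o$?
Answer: $\frac{620846331}{53300} \approx 11648.0$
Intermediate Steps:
$o = \frac{577726631}{53300}$ ($o = \left(-1491\right) \left(-727\right) \frac{1}{100} + 449 \left(- \frac{1}{1066}\right) = 1083957 \cdot \frac{1}{100} - \frac{449}{1066} = \frac{1083957}{100} - \frac{449}{1066} = \frac{577726631}{53300} \approx 10839.0$)
$\left(-1140 + 1949\right) + o = \left(-1140 + 1949\right) + \frac{577726631}{53300} = 809 + \frac{577726631}{53300} = \frac{620846331}{53300}$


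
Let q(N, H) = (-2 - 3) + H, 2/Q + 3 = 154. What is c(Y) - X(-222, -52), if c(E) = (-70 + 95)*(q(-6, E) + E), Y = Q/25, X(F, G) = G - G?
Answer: -18871/151 ≈ -124.97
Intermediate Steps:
Q = 2/151 (Q = 2/(-3 + 154) = 2/151 ≈ 0.013245)
q(N, H) = -5 + H
X(F, G) = 0
Y = 2/3775 (Y = (2/151)/25 = (2/151)*(1/25) = 2/3775 ≈ 0.00052980)
c(E) = -125 + 50*E (c(E) = (-70 + 95)*((-5 + E) + E) = 25*(-5 + 2*E) = -125 + 50*E)
c(Y) - X(-222, -52) = (-125 + 50*(2/3775)) - 1*0 = (-125 + 4/151) + 0 = -18871/151 + 0 = -18871/151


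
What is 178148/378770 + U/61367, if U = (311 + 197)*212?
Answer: 25862211118/11621989295 ≈ 2.2253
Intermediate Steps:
U = 107696 (U = 508*212 = 107696)
178148/378770 + U/61367 = 178148/378770 + 107696/61367 = 178148*(1/378770) + 107696*(1/61367) = 89074/189385 + 107696/61367 = 25862211118/11621989295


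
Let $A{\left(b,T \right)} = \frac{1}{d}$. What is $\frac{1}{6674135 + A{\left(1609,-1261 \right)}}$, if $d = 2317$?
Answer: $\frac{2317}{15463970796} \approx 1.4983 \cdot 10^{-7}$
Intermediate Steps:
$A{\left(b,T \right)} = \frac{1}{2317}$
$\frac{1}{6674135 + A{\left(1609,-1261 \right)}} = \frac{1}{6674135 + \frac{1}{2317}} = \frac{1}{\frac{15463970796}{2317}} = \frac{2317}{15463970796}$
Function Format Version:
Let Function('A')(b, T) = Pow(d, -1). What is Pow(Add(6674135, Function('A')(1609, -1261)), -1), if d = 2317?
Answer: Rational(2317, 15463970796) ≈ 1.4983e-7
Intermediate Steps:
Function('A')(b, T) = Rational(1, 2317) (Function('A')(b, T) = Pow(2317, -1) = Rational(1, 2317))
Pow(Add(6674135, Function('A')(1609, -1261)), -1) = Pow(Add(6674135, Rational(1, 2317)), -1) = Pow(Rational(15463970796, 2317), -1) = Rational(2317, 15463970796)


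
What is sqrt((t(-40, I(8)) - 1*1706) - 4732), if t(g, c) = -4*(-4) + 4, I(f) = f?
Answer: I*sqrt(6418) ≈ 80.112*I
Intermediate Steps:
t(g, c) = 20 (t(g, c) = 16 + 4 = 20)
sqrt((t(-40, I(8)) - 1*1706) - 4732) = sqrt((20 - 1*1706) - 4732) = sqrt((20 - 1706) - 4732) = sqrt(-1686 - 4732) = sqrt(-6418) = I*sqrt(6418)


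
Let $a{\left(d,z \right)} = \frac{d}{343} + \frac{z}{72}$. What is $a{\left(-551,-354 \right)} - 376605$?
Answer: $- \frac{1550133029}{4116} \approx -3.7661 \cdot 10^{5}$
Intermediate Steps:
$a{\left(d,z \right)} = \frac{z}{72} + \frac{d}{343}$ ($a{\left(d,z \right)} = d \frac{1}{343} + z \frac{1}{72} = \frac{d}{343} + \frac{z}{72} = \frac{z}{72} + \frac{d}{343}$)
$a{\left(-551,-354 \right)} - 376605 = \left(\frac{1}{72} \left(-354\right) + \frac{1}{343} \left(-551\right)\right) - 376605 = \left(- \frac{59}{12} - \frac{551}{343}\right) - 376605 = - \frac{26849}{4116} - 376605 = - \frac{1550133029}{4116}$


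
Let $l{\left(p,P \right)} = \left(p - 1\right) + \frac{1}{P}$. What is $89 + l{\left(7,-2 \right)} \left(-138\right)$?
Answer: $-670$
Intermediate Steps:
$l{\left(p,P \right)} = -1 + p + \frac{1}{P}$ ($l{\left(p,P \right)} = \left(-1 + p\right) + \frac{1}{P} = -1 + p + \frac{1}{P}$)
$89 + l{\left(7,-2 \right)} \left(-138\right) = 89 + \left(-1 + 7 + \frac{1}{-2}\right) \left(-138\right) = 89 + \left(-1 + 7 - \frac{1}{2}\right) \left(-138\right) = 89 + \frac{11}{2} \left(-138\right) = 89 - 759 = -670$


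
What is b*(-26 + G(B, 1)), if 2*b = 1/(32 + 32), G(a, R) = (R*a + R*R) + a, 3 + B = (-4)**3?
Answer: -159/128 ≈ -1.2422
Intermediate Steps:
B = -67 (B = -3 + (-4)**3 = -3 - 64 = -67)
G(a, R) = a + R**2 + R*a (G(a, R) = (R*a + R**2) + a = (R**2 + R*a) + a = a + R**2 + R*a)
b = 1/128 (b = 1/(2*(32 + 32)) = (1/2)/64 = (1/2)*(1/64) = 1/128 ≈ 0.0078125)
b*(-26 + G(B, 1)) = (-26 + (-67 + 1**2 + 1*(-67)))/128 = (-26 + (-67 + 1 - 67))/128 = (-26 - 133)/128 = (1/128)*(-159) = -159/128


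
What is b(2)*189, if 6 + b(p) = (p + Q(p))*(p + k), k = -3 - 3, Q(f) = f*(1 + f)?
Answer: -7182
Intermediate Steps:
k = -6
b(p) = -6 + (-6 + p)*(p + p*(1 + p)) (b(p) = -6 + (p + p*(1 + p))*(p - 6) = -6 + (p + p*(1 + p))*(-6 + p) = -6 + (-6 + p)*(p + p*(1 + p)))
b(2)*189 = (-6 + 2³ - 12*2 - 4*2²)*189 = (-6 + 8 - 24 - 4*4)*189 = (-6 + 8 - 24 - 16)*189 = -38*189 = -7182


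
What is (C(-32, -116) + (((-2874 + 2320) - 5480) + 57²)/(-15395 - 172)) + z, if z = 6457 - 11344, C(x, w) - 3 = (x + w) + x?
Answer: -78828503/15567 ≈ -5063.8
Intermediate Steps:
C(x, w) = 3 + w + 2*x (C(x, w) = 3 + ((x + w) + x) = 3 + ((w + x) + x) = 3 + (w + 2*x) = 3 + w + 2*x)
z = -4887
(C(-32, -116) + (((-2874 + 2320) - 5480) + 57²)/(-15395 - 172)) + z = ((3 - 116 + 2*(-32)) + (((-2874 + 2320) - 5480) + 57²)/(-15395 - 172)) - 4887 = ((3 - 116 - 64) + ((-554 - 5480) + 3249)/(-15567)) - 4887 = (-177 + (-6034 + 3249)*(-1/15567)) - 4887 = (-177 - 2785*(-1/15567)) - 4887 = (-177 + 2785/15567) - 4887 = -2752574/15567 - 4887 = -78828503/15567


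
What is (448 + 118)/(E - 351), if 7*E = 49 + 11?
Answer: -3962/2397 ≈ -1.6529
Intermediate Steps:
E = 60/7 (E = (49 + 11)/7 = (1/7)*60 = 60/7 ≈ 8.5714)
(448 + 118)/(E - 351) = (448 + 118)/(60/7 - 351) = 566/(-2397/7) = 566*(-7/2397) = -3962/2397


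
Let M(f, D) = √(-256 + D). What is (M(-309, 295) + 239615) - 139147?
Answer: 100468 + √39 ≈ 1.0047e+5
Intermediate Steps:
(M(-309, 295) + 239615) - 139147 = (√(-256 + 295) + 239615) - 139147 = (√39 + 239615) - 139147 = (239615 + √39) - 139147 = 100468 + √39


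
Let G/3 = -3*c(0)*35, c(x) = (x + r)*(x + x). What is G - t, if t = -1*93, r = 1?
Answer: 93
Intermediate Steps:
c(x) = 2*x*(1 + x) (c(x) = (x + 1)*(x + x) = (1 + x)*(2*x) = 2*x*(1 + x))
t = -93
G = 0 (G = 3*(-6*0*(1 + 0)*35) = 3*(-6*0*35) = 3*(-3*0*35) = 3*(0*35) = 3*0 = 0)
G - t = 0 - 1*(-93) = 0 + 93 = 93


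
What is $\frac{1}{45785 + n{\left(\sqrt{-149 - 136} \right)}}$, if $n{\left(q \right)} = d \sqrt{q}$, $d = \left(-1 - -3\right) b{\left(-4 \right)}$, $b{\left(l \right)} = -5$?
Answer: $\frac{1}{5 \left(9157 - 2 \sqrt[4]{-285}\right)} \approx 2.1855 \cdot 10^{-5} + 1.3877 \cdot 10^{-8} i$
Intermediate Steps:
$d = -10$ ($d = \left(-1 - -3\right) \left(-5\right) = \left(-1 + 3\right) \left(-5\right) = 2 \left(-5\right) = -10$)
$n{\left(q \right)} = - 10 \sqrt{q}$
$\frac{1}{45785 + n{\left(\sqrt{-149 - 136} \right)}} = \frac{1}{45785 - 10 \sqrt{\sqrt{-149 - 136}}} = \frac{1}{45785 - 10 \sqrt{\sqrt{-285}}} = \frac{1}{45785 - 10 \sqrt{i \sqrt{285}}} = \frac{1}{45785 - 10 \sqrt[4]{285} \sqrt{i}}$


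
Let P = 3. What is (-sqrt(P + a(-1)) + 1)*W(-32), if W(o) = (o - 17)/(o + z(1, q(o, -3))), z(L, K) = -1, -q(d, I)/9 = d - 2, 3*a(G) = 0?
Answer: 49/33 - 49*sqrt(3)/33 ≈ -1.0870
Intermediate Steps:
a(G) = 0 (a(G) = (1/3)*0 = 0)
q(d, I) = 18 - 9*d (q(d, I) = -9*(d - 2) = -9*(-2 + d) = 18 - 9*d)
W(o) = (-17 + o)/(-1 + o) (W(o) = (o - 17)/(o - 1) = (-17 + o)/(-1 + o))
(-sqrt(P + a(-1)) + 1)*W(-32) = (-sqrt(3 + 0) + 1)*((-17 - 32)/(-1 - 32)) = (-sqrt(3) + 1)*(-49/(-33)) = (1 - sqrt(3))*(-1/33*(-49)) = (1 - sqrt(3))*(49/33) = 49/33 - 49*sqrt(3)/33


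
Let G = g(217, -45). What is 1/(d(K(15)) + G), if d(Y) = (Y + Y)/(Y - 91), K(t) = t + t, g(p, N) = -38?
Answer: -61/2378 ≈ -0.025652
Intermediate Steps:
K(t) = 2*t
d(Y) = 2*Y/(-91 + Y) (d(Y) = (2*Y)/(-91 + Y) = 2*Y/(-91 + Y))
G = -38
1/(d(K(15)) + G) = 1/(2*(2*15)/(-91 + 2*15) - 38) = 1/(2*30/(-91 + 30) - 38) = 1/(2*30/(-61) - 38) = 1/(2*30*(-1/61) - 38) = 1/(-60/61 - 38) = 1/(-2378/61) = -61/2378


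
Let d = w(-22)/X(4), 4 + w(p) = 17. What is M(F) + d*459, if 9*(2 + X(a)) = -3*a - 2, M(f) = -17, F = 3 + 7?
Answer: -54247/32 ≈ -1695.2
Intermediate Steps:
F = 10
w(p) = 13 (w(p) = -4 + 17 = 13)
X(a) = -20/9 - a/3 (X(a) = -2 + (-3*a - 2)/9 = -2 + (-2 - 3*a)/9 = -2 + (-2/9 - a/3) = -20/9 - a/3)
d = -117/32 (d = 13/(-20/9 - ⅓*4) = 13/(-20/9 - 4/3) = 13/(-32/9) = 13*(-9/32) = -117/32 ≈ -3.6563)
M(F) + d*459 = -17 - 117/32*459 = -17 - 53703/32 = -54247/32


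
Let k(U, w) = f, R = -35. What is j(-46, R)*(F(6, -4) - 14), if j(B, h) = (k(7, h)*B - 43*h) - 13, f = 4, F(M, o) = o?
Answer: -23544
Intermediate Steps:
k(U, w) = 4
j(B, h) = -13 - 43*h + 4*B (j(B, h) = (4*B - 43*h) - 13 = (-43*h + 4*B) - 13 = -13 - 43*h + 4*B)
j(-46, R)*(F(6, -4) - 14) = (-13 - 43*(-35) + 4*(-46))*(-4 - 14) = (-13 + 1505 - 184)*(-18) = 1308*(-18) = -23544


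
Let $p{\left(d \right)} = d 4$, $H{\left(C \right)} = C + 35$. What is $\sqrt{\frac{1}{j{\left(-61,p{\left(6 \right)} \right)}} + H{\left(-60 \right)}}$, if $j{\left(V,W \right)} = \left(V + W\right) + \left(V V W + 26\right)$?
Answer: $\frac{6 i \sqrt{5536969637}}{89293} \approx 5.0 i$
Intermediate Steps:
$H{\left(C \right)} = 35 + C$
$p{\left(d \right)} = 4 d$
$j{\left(V,W \right)} = 26 + V + W + W V^{2}$ ($j{\left(V,W \right)} = \left(V + W\right) + \left(V^{2} W + 26\right) = \left(V + W\right) + \left(W V^{2} + 26\right) = \left(V + W\right) + \left(26 + W V^{2}\right) = 26 + V + W + W V^{2}$)
$\sqrt{\frac{1}{j{\left(-61,p{\left(6 \right)} \right)}} + H{\left(-60 \right)}} = \sqrt{\frac{1}{26 - 61 + 4 \cdot 6 + 4 \cdot 6 \left(-61\right)^{2}} + \left(35 - 60\right)} = \sqrt{\frac{1}{26 - 61 + 24 + 24 \cdot 3721} - 25} = \sqrt{\frac{1}{26 - 61 + 24 + 89304} - 25} = \sqrt{\frac{1}{89293} - 25} = \sqrt{- \frac{2232324}{89293}} = \frac{6 i \sqrt{5536969637}}{89293}$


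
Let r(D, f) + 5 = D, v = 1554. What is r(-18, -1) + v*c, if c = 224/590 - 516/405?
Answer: -3751297/2655 ≈ -1412.9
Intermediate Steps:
c = -7124/7965 (c = 224*(1/590) - 516*1/405 = 112/295 - 172/135 = -7124/7965 ≈ -0.89441)
r(D, f) = -5 + D
r(-18, -1) + v*c = (-5 - 18) + 1554*(-7124/7965) = -23 - 3690232/2655 = -3751297/2655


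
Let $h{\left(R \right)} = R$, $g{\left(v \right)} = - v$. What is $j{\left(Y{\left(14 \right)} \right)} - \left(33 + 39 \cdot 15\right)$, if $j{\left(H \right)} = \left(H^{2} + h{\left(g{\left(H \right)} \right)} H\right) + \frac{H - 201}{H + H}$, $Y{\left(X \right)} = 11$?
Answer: $- \frac{6893}{11} \approx -626.64$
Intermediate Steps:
$j{\left(H \right)} = \frac{-201 + H}{2 H}$ ($j{\left(H \right)} = \left(H^{2} + - H H\right) + \frac{H - 201}{H + H} = \left(H^{2} - H^{2}\right) + \frac{-201 + H}{2 H} = 0 + \left(-201 + H\right) \frac{1}{2 H} = 0 + \frac{-201 + H}{2 H} = \frac{-201 + H}{2 H}$)
$j{\left(Y{\left(14 \right)} \right)} - \left(33 + 39 \cdot 15\right) = \frac{-201 + 11}{2 \cdot 11} - \left(33 + 39 \cdot 15\right) = \frac{1}{2} \cdot \frac{1}{11} \left(-190\right) - \left(33 + 585\right) = - \frac{95}{11} - 618 = - \frac{6893}{11}$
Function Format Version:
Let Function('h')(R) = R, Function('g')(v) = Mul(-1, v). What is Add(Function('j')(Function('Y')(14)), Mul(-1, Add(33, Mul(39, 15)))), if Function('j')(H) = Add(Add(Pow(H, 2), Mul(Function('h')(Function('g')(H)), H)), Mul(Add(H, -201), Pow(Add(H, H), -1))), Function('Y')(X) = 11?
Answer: Rational(-6893, 11) ≈ -626.64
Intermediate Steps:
Function('j')(H) = Mul(Rational(1, 2), Pow(H, -1), Add(-201, H)) (Function('j')(H) = Add(Add(Pow(H, 2), Mul(Mul(-1, H), H)), Mul(Add(H, -201), Pow(Add(H, H), -1))) = Add(Add(Pow(H, 2), Mul(-1, Pow(H, 2))), Mul(Add(-201, H), Pow(Mul(2, H), -1))) = Add(0, Mul(Add(-201, H), Mul(Rational(1, 2), Pow(H, -1)))) = Add(0, Mul(Rational(1, 2), Pow(H, -1), Add(-201, H))) = Mul(Rational(1, 2), Pow(H, -1), Add(-201, H)))
Add(Function('j')(Function('Y')(14)), Mul(-1, Add(33, Mul(39, 15)))) = Add(Mul(Rational(1, 2), Pow(11, -1), Add(-201, 11)), Mul(-1, Add(33, Mul(39, 15)))) = Add(Mul(Rational(1, 2), Rational(1, 11), -190), Mul(-1, Add(33, 585))) = Add(Rational(-95, 11), Mul(-1, 618)) = Add(Rational(-95, 11), -618) = Rational(-6893, 11)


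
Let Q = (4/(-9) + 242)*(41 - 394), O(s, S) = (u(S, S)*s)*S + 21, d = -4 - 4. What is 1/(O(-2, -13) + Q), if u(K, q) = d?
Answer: -9/769105 ≈ -1.1702e-5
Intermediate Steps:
d = -8
u(K, q) = -8
O(s, S) = 21 - 8*S*s (O(s, S) = (-8*s)*S + 21 = -8*S*s + 21 = 21 - 8*S*s)
Q = -767422/9 (Q = (4*(-⅑) + 242)*(-353) = (-4/9 + 242)*(-353) = (2174/9)*(-353) = -767422/9 ≈ -85269.)
1/(O(-2, -13) + Q) = 1/((21 - 8*(-13)*(-2)) - 767422/9) = 1/((21 - 208) - 767422/9) = 1/(-187 - 767422/9) = 1/(-769105/9) = -9/769105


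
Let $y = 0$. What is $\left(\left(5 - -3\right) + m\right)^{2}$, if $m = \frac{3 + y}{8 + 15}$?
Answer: $\frac{34969}{529} \approx 66.104$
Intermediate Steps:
$m = \frac{3}{23}$ ($m = \frac{3 + 0}{8 + 15} = \frac{3}{23} \approx 0.13043$)
$\left(\left(5 - -3\right) + m\right)^{2} = \left(\left(5 - -3\right) + \frac{3}{23}\right)^{2} = \left(\left(5 + 3\right) + \frac{3}{23}\right)^{2} = \left(8 + \frac{3}{23}\right)^{2} = \left(\frac{187}{23}\right)^{2} = \frac{34969}{529}$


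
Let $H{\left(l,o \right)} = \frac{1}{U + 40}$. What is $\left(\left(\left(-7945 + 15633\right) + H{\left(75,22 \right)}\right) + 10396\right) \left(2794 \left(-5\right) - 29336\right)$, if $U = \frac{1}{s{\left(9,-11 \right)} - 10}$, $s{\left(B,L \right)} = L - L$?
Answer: $- \frac{312475568956}{399} \approx -7.8315 \cdot 10^{8}$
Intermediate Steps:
$s{\left(B,L \right)} = 0$
$U = - \frac{1}{10}$ ($U = \frac{1}{0 - 10} = \frac{1}{-10} = - \frac{1}{10} \approx -0.1$)
$H{\left(l,o \right)} = \frac{10}{399}$ ($H{\left(l,o \right)} = \frac{1}{- \frac{1}{10} + 40} = \frac{1}{\frac{399}{10}} = \frac{10}{399}$)
$\left(\left(\left(-7945 + 15633\right) + H{\left(75,22 \right)}\right) + 10396\right) \left(2794 \left(-5\right) - 29336\right) = \left(\left(\left(-7945 + 15633\right) + \frac{10}{399}\right) + 10396\right) \left(2794 \left(-5\right) - 29336\right) = \left(\left(7688 + \frac{10}{399}\right) + 10396\right) \left(-13970 - 29336\right) = \left(\frac{3067522}{399} + 10396\right) \left(-43306\right) = \frac{7215526}{399} \left(-43306\right) = - \frac{312475568956}{399}$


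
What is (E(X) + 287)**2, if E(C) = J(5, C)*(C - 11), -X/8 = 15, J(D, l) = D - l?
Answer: 258823744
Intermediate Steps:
X = -120 (X = -8*15 = -120)
E(C) = (-11 + C)*(5 - C) (E(C) = (5 - C)*(C - 11) = (5 - C)*(-11 + C) = (-11 + C)*(5 - C))
(E(X) + 287)**2 = (-(-11 - 120)*(-5 - 120) + 287)**2 = (-1*(-131)*(-125) + 287)**2 = (-16375 + 287)**2 = (-16088)**2 = 258823744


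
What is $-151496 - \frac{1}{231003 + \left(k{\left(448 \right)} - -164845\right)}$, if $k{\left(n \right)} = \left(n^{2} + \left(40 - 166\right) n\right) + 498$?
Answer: $- \frac{81899040593}{540602} \approx -1.515 \cdot 10^{5}$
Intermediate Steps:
$k{\left(n \right)} = 498 + n^{2} - 126 n$ ($k{\left(n \right)} = \left(n^{2} + \left(40 - 166\right) n\right) + 498 = \left(n^{2} - 126 n\right) + 498 = 498 + n^{2} - 126 n$)
$-151496 - \frac{1}{231003 + \left(k{\left(448 \right)} - -164845\right)} = -151496 - \frac{1}{231003 + \left(\left(498 + 448^{2} - 56448\right) - -164845\right)} = -151496 - \frac{1}{231003 + \left(\left(498 + 200704 - 56448\right) + 164845\right)} = -151496 - \frac{1}{231003 + \left(144754 + 164845\right)} = -151496 - \frac{1}{231003 + 309599} = -151496 - \frac{1}{540602} = - \frac{81899040593}{540602}$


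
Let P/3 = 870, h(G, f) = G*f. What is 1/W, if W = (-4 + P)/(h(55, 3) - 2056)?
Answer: -1891/2606 ≈ -0.72563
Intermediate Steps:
P = 2610 (P = 3*870 = 2610)
W = -2606/1891 (W = (-4 + 2610)/(55*3 - 2056) = 2606/(165 - 2056) = 2606/(-1891) = 2606*(-1/1891) = -2606/1891 ≈ -1.3781)
1/W = 1/(-2606/1891) = -1891/2606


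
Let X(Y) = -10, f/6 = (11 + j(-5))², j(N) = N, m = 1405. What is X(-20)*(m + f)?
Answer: -16210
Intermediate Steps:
f = 216 (f = 6*(11 - 5)² = 6*6² = 6*36 = 216)
X(-20)*(m + f) = -10*(1405 + 216) = -10*1621 = -16210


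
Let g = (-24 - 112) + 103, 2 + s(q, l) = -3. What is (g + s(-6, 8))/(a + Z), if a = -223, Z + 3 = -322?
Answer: 19/274 ≈ 0.069343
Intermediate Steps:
Z = -325 (Z = -3 - 322 = -325)
s(q, l) = -5 (s(q, l) = -2 - 3 = -5)
g = -33 (g = -136 + 103 = -33)
(g + s(-6, 8))/(a + Z) = (-33 - 5)/(-223 - 325) = -38/(-548) = -38*(-1/548) = 19/274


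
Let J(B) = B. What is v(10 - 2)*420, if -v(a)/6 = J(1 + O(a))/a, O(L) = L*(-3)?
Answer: 7245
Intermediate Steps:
O(L) = -3*L
v(a) = -6*(1 - 3*a)/a
v(10 - 2)*420 = (18 - 6/(10 - 2))*420 = (18 - 6/8)*420 = (18 - 6*⅛)*420 = (18 - ¾)*420 = (69/4)*420 = 7245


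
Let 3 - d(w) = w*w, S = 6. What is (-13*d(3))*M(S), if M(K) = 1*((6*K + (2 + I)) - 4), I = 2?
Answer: 2808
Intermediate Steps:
d(w) = 3 - w² (d(w) = 3 - w*w = 3 - w²)
M(K) = 6*K (M(K) = 1*((6*K + (2 + 2)) - 4) = 1*((6*K + 4) - 4) = 1*((4 + 6*K) - 4) = 1*(6*K) = 6*K)
(-13*d(3))*M(S) = (-13*(3 - 1*3²))*(6*6) = -13*(3 - 1*9)*36 = -13*(3 - 9)*36 = -13*(-6)*36 = 78*36 = 2808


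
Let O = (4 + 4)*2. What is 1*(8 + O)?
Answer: 24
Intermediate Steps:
O = 16 (O = 8*2 = 16)
1*(8 + O) = 1*(8 + 16) = 1*24 = 24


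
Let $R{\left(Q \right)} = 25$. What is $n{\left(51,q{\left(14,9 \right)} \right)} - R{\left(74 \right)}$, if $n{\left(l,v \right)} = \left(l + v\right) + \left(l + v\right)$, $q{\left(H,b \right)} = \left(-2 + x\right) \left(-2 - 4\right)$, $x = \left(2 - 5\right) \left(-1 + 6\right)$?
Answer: $281$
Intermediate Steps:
$x = -15$ ($x = \left(-3\right) 5 = -15$)
$q{\left(H,b \right)} = 102$ ($q{\left(H,b \right)} = \left(-2 - 15\right) \left(-2 - 4\right) = \left(-17\right) \left(-6\right) = 102$)
$n{\left(l,v \right)} = 2 l + 2 v$
$n{\left(51,q{\left(14,9 \right)} \right)} - R{\left(74 \right)} = \left(2 \cdot 51 + 2 \cdot 102\right) - 25 = \left(102 + 204\right) - 25 = 306 - 25 = 281$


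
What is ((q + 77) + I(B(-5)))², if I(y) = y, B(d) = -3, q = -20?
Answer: 2916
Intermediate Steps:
((q + 77) + I(B(-5)))² = ((-20 + 77) - 3)² = (57 - 3)² = 54² = 2916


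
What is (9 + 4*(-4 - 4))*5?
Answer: -115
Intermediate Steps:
(9 + 4*(-4 - 4))*5 = (9 + 4*(-8))*5 = (9 - 32)*5 = -23*5 = -115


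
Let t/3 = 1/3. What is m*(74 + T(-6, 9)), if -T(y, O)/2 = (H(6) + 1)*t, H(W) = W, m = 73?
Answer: 4380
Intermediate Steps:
t = 1 (t = 3/3 = 3*(⅓) = 1)
T(y, O) = -14 (T(y, O) = -2*(6 + 1) = -14)
m*(74 + T(-6, 9)) = 73*(74 - 14) = 73*60 = 4380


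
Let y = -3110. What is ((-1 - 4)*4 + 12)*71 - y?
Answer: 2542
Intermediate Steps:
((-1 - 4)*4 + 12)*71 - y = ((-1 - 4)*4 + 12)*71 - 1*(-3110) = (-5*4 + 12)*71 + 3110 = (-20 + 12)*71 + 3110 = -8*71 + 3110 = -568 + 3110 = 2542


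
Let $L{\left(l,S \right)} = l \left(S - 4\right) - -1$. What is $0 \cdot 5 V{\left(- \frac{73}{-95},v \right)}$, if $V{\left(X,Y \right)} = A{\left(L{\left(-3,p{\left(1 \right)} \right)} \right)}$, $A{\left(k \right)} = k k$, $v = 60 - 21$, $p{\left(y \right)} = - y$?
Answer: $0$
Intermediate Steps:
$v = 39$
$L{\left(l,S \right)} = 1 + l \left(-4 + S\right)$ ($L{\left(l,S \right)} = l \left(-4 + S\right) + 1 = 1 + l \left(-4 + S\right)$)
$A{\left(k \right)} = k^{2}$
$V{\left(X,Y \right)} = 256$ ($V{\left(X,Y \right)} = \left(1 - -12 + \left(-1\right) 1 \left(-3\right)\right)^{2} = \left(1 + 12 - -3\right)^{2} = \left(1 + 12 + 3\right)^{2} = 16^{2} = 256$)
$0 \cdot 5 V{\left(- \frac{73}{-95},v \right)} = 0 \cdot 5 \cdot 256 = 0 \cdot 256 = 0$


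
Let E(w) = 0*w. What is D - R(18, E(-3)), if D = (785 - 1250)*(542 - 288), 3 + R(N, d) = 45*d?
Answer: -118107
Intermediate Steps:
E(w) = 0
R(N, d) = -3 + 45*d
D = -118110 (D = -465*254 = -118110)
D - R(18, E(-3)) = -118110 - (-3 + 45*0) = -118110 - (-3 + 0) = -118110 - 1*(-3) = -118110 + 3 = -118107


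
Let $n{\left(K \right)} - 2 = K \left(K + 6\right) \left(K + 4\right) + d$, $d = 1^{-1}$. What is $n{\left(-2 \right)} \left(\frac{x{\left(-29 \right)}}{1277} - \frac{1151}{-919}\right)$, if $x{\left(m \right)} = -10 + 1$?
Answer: $- \frac{19000228}{1173563} \approx -16.19$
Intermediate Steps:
$x{\left(m \right)} = -9$
$d = 1$
$n{\left(K \right)} = 3 + K \left(4 + K\right) \left(6 + K\right)$ ($n{\left(K \right)} = 2 + \left(K \left(K + 6\right) \left(K + 4\right) + 1\right) = 2 + \left(K \left(6 + K\right) \left(4 + K\right) + 1\right) = 2 + \left(K \left(4 + K\right) \left(6 + K\right) + 1\right) = 2 + \left(1 + K \left(4 + K\right) \left(6 + K\right)\right) = 3 + K \left(4 + K\right) \left(6 + K\right)$)
$n{\left(-2 \right)} \left(\frac{x{\left(-29 \right)}}{1277} - \frac{1151}{-919}\right) = \left(3 + \left(-2\right)^{3} + 10 \left(-2\right)^{2} + 24 \left(-2\right)\right) \left(- \frac{9}{1277} - \frac{1151}{-919}\right) = \left(3 - 8 + 10 \cdot 4 - 48\right) \left(\left(-9\right) \frac{1}{1277} - - \frac{1151}{919}\right) = \left(3 - 8 + 40 - 48\right) \left(- \frac{9}{1277} + \frac{1151}{919}\right) = \left(-13\right) \frac{1461556}{1173563} = - \frac{19000228}{1173563}$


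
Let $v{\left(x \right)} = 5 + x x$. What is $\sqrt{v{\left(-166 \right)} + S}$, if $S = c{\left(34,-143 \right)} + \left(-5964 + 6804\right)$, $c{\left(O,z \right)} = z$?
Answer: $\sqrt{28258} \approx 168.1$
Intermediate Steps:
$v{\left(x \right)} = 5 + x^{2}$
$S = 697$ ($S = -143 + \left(-5964 + 6804\right) = -143 + 840 = 697$)
$\sqrt{v{\left(-166 \right)} + S} = \sqrt{\left(5 + \left(-166\right)^{2}\right) + 697} = \sqrt{\left(5 + 27556\right) + 697} = \sqrt{27561 + 697} = \sqrt{28258}$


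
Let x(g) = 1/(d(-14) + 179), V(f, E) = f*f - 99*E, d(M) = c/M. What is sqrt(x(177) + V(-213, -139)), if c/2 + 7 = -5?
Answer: 41*sqrt(56288705)/1265 ≈ 243.17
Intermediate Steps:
c = -24 (c = -14 + 2*(-5) = -14 - 10 = -24)
d(M) = -24/M
V(f, E) = f**2 - 99*E
x(g) = 7/1265 (x(g) = 1/(-24/(-14) + 179) = 1/(-24*(-1/14) + 179) = 1/(12/7 + 179) = 1/(1265/7) = 7/1265)
sqrt(x(177) + V(-213, -139)) = sqrt(7/1265 + ((-213)**2 - 99*(-139))) = sqrt(7/1265 + (45369 + 13761)) = sqrt(7/1265 + 59130) = sqrt(74799457/1265) = 41*sqrt(56288705)/1265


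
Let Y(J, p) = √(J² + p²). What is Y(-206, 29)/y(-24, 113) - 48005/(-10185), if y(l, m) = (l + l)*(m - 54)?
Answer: 9601/2037 - √43277/2832 ≈ 4.6398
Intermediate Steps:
y(l, m) = 2*l*(-54 + m) (y(l, m) = (2*l)*(-54 + m) = 2*l*(-54 + m))
Y(-206, 29)/y(-24, 113) - 48005/(-10185) = √((-206)² + 29²)/((2*(-24)*(-54 + 113))) - 48005/(-10185) = √(42436 + 841)/((2*(-24)*59)) - 48005*(-1/10185) = √43277/(-2832) + 9601/2037 = √43277*(-1/2832) + 9601/2037 = -√43277/2832 + 9601/2037 = 9601/2037 - √43277/2832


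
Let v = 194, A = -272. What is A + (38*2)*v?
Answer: 14472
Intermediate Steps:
A + (38*2)*v = -272 + (38*2)*194 = -272 + 76*194 = -272 + 14744 = 14472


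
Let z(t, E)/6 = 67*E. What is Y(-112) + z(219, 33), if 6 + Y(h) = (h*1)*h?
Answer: 25804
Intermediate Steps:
z(t, E) = 402*E (z(t, E) = 6*(67*E) = 402*E)
Y(h) = -6 + h² (Y(h) = -6 + (h*1)*h = -6 + h*h = -6 + h²)
Y(-112) + z(219, 33) = (-6 + (-112)²) + 402*33 = (-6 + 12544) + 13266 = 12538 + 13266 = 25804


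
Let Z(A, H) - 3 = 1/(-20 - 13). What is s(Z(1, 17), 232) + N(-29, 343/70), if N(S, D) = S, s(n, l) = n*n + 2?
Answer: -19799/1089 ≈ -18.181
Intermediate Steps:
Z(A, H) = 98/33 (Z(A, H) = 3 + 1/(-20 - 13) = 3 + 1/(-33) = 3 - 1/33 = 98/33)
s(n, l) = 2 + n² (s(n, l) = n² + 2 = 2 + n²)
s(Z(1, 17), 232) + N(-29, 343/70) = (2 + (98/33)²) - 29 = (2 + 9604/1089) - 29 = 11782/1089 - 29 = -19799/1089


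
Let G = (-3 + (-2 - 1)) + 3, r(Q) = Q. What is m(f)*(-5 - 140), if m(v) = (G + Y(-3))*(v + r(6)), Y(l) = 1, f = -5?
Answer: 290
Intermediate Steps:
G = -3 (G = (-3 - 3) + 3 = -6 + 3 = -3)
m(v) = -12 - 2*v (m(v) = (-3 + 1)*(v + 6) = -2*(6 + v) = -12 - 2*v)
m(f)*(-5 - 140) = (-12 - 2*(-5))*(-5 - 140) = (-12 + 10)*(-145) = -2*(-145) = 290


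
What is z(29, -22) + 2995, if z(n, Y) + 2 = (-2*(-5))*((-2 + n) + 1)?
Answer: 3273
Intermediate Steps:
z(n, Y) = -12 + 10*n (z(n, Y) = -2 + (-2*(-5))*((-2 + n) + 1) = -2 + 10*(-1 + n) = -2 + (-10 + 10*n) = -12 + 10*n)
z(29, -22) + 2995 = (-12 + 10*29) + 2995 = (-12 + 290) + 2995 = 278 + 2995 = 3273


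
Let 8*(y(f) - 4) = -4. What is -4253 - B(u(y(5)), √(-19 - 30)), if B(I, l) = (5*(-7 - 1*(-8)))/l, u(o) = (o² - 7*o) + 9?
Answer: -4253 + 5*I/7 ≈ -4253.0 + 0.71429*I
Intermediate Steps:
y(f) = 7/2 (y(f) = 4 + (⅛)*(-4) = 4 - ½ = 7/2)
u(o) = 9 + o² - 7*o
B(I, l) = 5/l (B(I, l) = (5*(-7 + 8))/l = (5*1)/l = 5/l)
-4253 - B(u(y(5)), √(-19 - 30)) = -4253 - 5/(√(-19 - 30)) = -4253 - 5/(√(-49)) = -4253 - 5/(7*I) = -4253 - 5*(-I/7) = -4253 - (-5)*I/7 = -4253 + 5*I/7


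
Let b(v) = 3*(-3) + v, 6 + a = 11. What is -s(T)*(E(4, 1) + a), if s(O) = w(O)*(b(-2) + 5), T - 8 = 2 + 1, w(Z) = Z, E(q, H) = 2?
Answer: 462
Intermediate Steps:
a = 5 (a = -6 + 11 = 5)
T = 11 (T = 8 + (2 + 1) = 8 + 3 = 11)
b(v) = -9 + v
s(O) = -6*O (s(O) = O*((-9 - 2) + 5) = O*(-11 + 5) = O*(-6) = -6*O)
-s(T)*(E(4, 1) + a) = -(-6*11)*(2 + 5) = -(-66)*7 = -1*(-462) = 462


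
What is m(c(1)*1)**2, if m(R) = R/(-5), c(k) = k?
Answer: 1/25 ≈ 0.040000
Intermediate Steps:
m(R) = -R/5 (m(R) = R*(-1/5) = -R/5)
m(c(1)*1)**2 = (-1/5)**2 = 1/25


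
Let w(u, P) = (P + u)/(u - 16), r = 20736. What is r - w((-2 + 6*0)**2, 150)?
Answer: 124493/6 ≈ 20749.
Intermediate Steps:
w(u, P) = (P + u)/(-16 + u)
r - w((-2 + 6*0)**2, 150) = 20736 - (150 + (-2 + 6*0)**2)/(-16 + (-2 + 6*0)**2) = 20736 - (150 + (-2 + 0)**2)/(-16 + (-2 + 0)**2) = 20736 - (150 + (-2)**2)/(-16 + (-2)**2) = 20736 - (150 + 4)/(-16 + 4) = 20736 - 154/(-12) = 20736 - (-1)*154/12 = 20736 - 1*(-77/6) = 20736 + 77/6 = 124493/6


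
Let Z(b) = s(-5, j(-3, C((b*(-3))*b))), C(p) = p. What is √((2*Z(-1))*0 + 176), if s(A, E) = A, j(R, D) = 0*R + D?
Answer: 4*√11 ≈ 13.266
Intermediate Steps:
j(R, D) = D (j(R, D) = 0 + D = D)
Z(b) = -5
√((2*Z(-1))*0 + 176) = √((2*(-5))*0 + 176) = √(-10*0 + 176) = √(0 + 176) = √176 = 4*√11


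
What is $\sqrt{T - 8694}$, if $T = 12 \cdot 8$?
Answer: $i \sqrt{8598} \approx 92.725 i$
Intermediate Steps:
$T = 96$
$\sqrt{T - 8694} = \sqrt{96 - 8694} = \sqrt{-8598} = i \sqrt{8598}$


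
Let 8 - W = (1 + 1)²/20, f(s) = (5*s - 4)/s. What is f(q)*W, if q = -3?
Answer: 247/5 ≈ 49.400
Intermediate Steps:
f(s) = (-4 + 5*s)/s
W = 39/5 (W = 8 - (1 + 1)²/20 = 8 - 2²/20 = 8 - 4/20 = 8 - 1*⅕ = 8 - ⅕ = 39/5 ≈ 7.8000)
f(q)*W = (5 - 4/(-3))*(39/5) = (5 - 4*(-⅓))*(39/5) = (5 + 4/3)*(39/5) = (19/3)*(39/5) = 247/5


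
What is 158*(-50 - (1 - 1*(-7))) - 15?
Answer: -9179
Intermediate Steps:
158*(-50 - (1 - 1*(-7))) - 15 = 158*(-50 - (1 + 7)) - 15 = 158*(-50 - 1*8) - 15 = 158*(-50 - 8) - 15 = 158*(-58) - 15 = -9164 - 15 = -9179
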